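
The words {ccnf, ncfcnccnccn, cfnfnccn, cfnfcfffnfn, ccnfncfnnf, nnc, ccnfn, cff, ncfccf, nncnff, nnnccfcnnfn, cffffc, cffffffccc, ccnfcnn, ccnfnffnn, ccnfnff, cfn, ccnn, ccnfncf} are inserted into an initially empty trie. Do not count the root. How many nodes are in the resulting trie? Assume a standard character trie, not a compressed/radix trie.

Count nodes per top-level branch (shared prefixes stored once):
  'c'-branch (ccnf, ccnfcnn, ccnfn, ccnfncf, ccnfncfnnf, ccnfnff, ccnfnffnn, ccnn, cff, cffffc, cffffffccc, cfn, cfnfcfffnfn, cfnfnccn): 41 nodes
  'n'-branch (ncfccf, ncfcnccnccn, nnc, nncnff, nnnccfcnnfn): 27 nodes
Sum: 68

68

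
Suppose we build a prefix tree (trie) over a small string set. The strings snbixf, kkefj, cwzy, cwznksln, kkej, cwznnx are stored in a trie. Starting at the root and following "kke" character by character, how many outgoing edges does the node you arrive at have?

2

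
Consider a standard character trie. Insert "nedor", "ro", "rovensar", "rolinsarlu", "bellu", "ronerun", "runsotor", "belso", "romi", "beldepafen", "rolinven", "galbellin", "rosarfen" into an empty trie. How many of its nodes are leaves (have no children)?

Leaves are exactly the stored words that no other stored word extends.
Those words: "beldepafen", "bellu", "belso", "galbellin", "nedor", "rolinsarlu", "rolinven", "romi", "ronerun", "rosarfen", "rovensar", "runsotor"
Leaf count: 12

12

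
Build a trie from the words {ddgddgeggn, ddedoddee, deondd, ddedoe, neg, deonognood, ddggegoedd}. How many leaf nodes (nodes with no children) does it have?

7

Leaves are exactly the stored words that no other stored word extends.
Those words: "ddedoddee", "ddedoe", "ddgddgeggn", "ddggegoedd", "deondd", "deonognood", "neg"
Leaf count: 7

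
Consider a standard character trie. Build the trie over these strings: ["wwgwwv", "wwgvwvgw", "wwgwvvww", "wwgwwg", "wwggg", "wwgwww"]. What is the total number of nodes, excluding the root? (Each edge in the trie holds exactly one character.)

Trie structure (* marks end of a word):
(root)
└─ w
   └─ w
      └─ g
         ├─ g
         │  └─ g *
         ├─ v
         │  └─ w
         │     └─ v
         │        └─ g
         │           └─ w *
         └─ w
            ├─ v
            │  └─ v
            │     └─ w
            │        └─ w *
            └─ w
               ├─ g *
               ├─ v *
               └─ w *
Counting every labelled node above: 19.

19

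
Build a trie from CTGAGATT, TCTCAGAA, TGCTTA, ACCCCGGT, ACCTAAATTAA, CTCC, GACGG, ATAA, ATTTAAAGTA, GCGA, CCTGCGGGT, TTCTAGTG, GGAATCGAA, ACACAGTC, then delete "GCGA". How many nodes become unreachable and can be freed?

Walk "GCGA" from the leaf back toward the root, removing each node that no remaining word uses.
The suffix "CGA" (3 nodes) is used only by "GCGA"; the node for "G" still has the child "A", so pruning stops there.
Nodes removed: 3

3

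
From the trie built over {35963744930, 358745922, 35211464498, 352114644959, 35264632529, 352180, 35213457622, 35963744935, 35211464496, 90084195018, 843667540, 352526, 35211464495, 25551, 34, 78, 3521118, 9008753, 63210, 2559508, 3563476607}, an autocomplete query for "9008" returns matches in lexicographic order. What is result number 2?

9008753

Words with prefix "9008", in lexicographic order: "90084195018", "9008753"
The 2nd is 9008753.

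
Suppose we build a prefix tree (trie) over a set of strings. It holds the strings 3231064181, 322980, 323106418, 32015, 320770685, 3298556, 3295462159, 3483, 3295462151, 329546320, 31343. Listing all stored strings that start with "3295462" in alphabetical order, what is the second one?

Words with prefix "3295462", in lexicographic order: "3295462151", "3295462159"
The 2nd is 3295462159.

3295462159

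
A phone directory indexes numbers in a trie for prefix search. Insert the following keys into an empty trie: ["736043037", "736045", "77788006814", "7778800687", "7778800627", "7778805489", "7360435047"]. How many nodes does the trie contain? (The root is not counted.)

For each word, the new-node count is its length minus the longest prefix already in the trie:
  "736043037" → 9 new (7, 3, 6, 0, 4, 3, 0, 3, 7)
  "736045" → prefix "73604" already present; 1 new (5)
  "77788006814" → prefix "7" already present; 10 new (7, 7, 8, 8, 0, 0, 6, 8, 1, 4)
  "7778800687" → prefix "777880068" already present; 1 new (7)
  "7778800627" → prefix "77788006" already present; 2 new (2, 7)
  "7778805489" → prefix "777880" already present; 4 new (5, 4, 8, 9)
  "7360435047" → prefix "736043" already present; 4 new (5, 0, 4, 7)
Total nodes = 9 + 1 + 10 + 1 + 2 + 4 + 4 = 31

31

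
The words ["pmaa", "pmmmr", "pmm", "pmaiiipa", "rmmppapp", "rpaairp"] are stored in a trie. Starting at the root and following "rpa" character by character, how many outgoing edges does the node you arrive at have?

1

Walk "rpa" from the root, arriving at one node.
Characters that immediately follow "rpa" among the stored strings: {a}.
That node has 1 child edge.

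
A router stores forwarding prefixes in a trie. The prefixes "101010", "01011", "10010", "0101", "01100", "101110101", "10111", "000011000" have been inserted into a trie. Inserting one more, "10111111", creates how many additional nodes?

3

"10111" is already a path in the trie; the remaining "111" must be added.
New nodes needed: |"10111111"| − 5 = 8 − 5 = 3.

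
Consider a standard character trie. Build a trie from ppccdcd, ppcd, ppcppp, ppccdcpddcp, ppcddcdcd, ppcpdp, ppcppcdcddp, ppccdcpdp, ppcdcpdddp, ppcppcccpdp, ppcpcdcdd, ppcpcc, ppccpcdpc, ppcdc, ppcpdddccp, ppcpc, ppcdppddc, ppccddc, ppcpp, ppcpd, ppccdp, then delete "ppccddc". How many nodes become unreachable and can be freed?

2

After clearing the end-marker at "ppccddc", prune upward until reaching a node still needed by another word.
The suffix "dc" (2 nodes) is used only by "ppccddc"; the node for "ppccd" still has the child "c", so pruning stops there.
Nodes removed: 2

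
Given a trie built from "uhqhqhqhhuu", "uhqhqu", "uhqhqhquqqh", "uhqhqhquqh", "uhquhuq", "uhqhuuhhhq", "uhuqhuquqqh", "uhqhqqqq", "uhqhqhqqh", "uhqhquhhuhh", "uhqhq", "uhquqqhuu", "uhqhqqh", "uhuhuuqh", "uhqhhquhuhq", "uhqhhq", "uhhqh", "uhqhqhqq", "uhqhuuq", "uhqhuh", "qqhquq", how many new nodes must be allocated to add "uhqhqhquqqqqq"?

3

The longest prefix of "uhqhqhquqqqqq" already in the trie is "uhqhqhquqq" (length 10).
So 13 − 10 = 3 new nodes.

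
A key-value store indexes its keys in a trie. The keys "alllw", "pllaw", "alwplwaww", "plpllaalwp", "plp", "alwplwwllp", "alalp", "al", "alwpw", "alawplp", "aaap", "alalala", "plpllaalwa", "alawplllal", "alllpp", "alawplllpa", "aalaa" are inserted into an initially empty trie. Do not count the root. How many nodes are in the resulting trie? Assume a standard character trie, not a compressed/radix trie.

Insert word by word; a character creates a node only if that edge doesn't already exist:
  "alllw" → 5 new (a, l, l, l, w)
  "pllaw" → 5 new (p, l, l, a, w)
  "alwplwaww" → prefix "al" already present; 7 new (w, p, l, w, a, w, w)
  "plpllaalwp" → prefix "pl" already present; 8 new (p, l, l, a, a, l, w, p)
  "plp" → prefix "plp" already present; 0 new (none)
  "alwplwwllp" → prefix "alwplw" already present; 4 new (w, l, l, p)
  "alalp" → prefix "al" already present; 3 new (a, l, p)
  "al" → prefix "al" already present; 0 new (none)
  "alwpw" → prefix "alwp" already present; 1 new (w)
  "alawplp" → prefix "ala" already present; 4 new (w, p, l, p)
  "aaap" → prefix "a" already present; 3 new (a, a, p)
  "alalala" → prefix "alal" already present; 3 new (a, l, a)
  "plpllaalwa" → prefix "plpllaalw" already present; 1 new (a)
  "alawplllal" → prefix "alawpl" already present; 4 new (l, l, a, l)
  "alllpp" → prefix "alll" already present; 2 new (p, p)
  "alawplllpa" → prefix "alawplll" already present; 2 new (p, a)
  "aalaa" → prefix "aa" already present; 3 new (l, a, a)
Total nodes = 5 + 5 + 7 + 8 + 0 + 4 + 3 + 0 + 1 + 4 + 3 + 3 + 1 + 4 + 2 + 2 + 3 = 55

55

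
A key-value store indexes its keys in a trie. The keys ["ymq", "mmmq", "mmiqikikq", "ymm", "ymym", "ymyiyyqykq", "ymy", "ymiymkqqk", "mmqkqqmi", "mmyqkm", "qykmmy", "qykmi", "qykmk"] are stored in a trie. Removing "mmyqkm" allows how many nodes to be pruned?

After clearing the end-marker at "mmyqkm", prune upward until reaching a node still needed by another word.
The suffix "yqkm" (4 nodes) is used only by "mmyqkm"; the node for "mm" still has the child "m", so pruning stops there.
Nodes removed: 4

4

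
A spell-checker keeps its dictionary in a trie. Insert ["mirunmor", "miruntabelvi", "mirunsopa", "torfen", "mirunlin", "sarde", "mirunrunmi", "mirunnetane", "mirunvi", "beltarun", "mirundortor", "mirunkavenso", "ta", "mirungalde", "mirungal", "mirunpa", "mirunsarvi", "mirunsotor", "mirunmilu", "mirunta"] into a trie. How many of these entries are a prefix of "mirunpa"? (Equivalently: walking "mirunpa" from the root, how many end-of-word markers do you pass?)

Check each prefix of "mirunpa" against the stored set — each match is an end-marker on the path.
Prefixes of the query that are stored words: "mirunpa"
Count: 1

1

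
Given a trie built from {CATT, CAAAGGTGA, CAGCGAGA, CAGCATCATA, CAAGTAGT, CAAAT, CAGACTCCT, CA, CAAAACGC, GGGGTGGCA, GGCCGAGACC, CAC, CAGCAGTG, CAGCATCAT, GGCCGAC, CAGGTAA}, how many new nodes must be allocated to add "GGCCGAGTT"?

Walking "GGCCGAGTT" from the root, the first 7 characters ("GGCCGAG") follow existing edges; "T" is the first miss.
So 9 − 7 = 2 new nodes.

2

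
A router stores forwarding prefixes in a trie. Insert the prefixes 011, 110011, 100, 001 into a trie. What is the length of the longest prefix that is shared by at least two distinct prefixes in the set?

Equivalently: take the maximum, over all pairs, of their longest common prefix length.
e.g. "001" and "011" share the prefix "0" of length 1; no pair shares a longer one.
Longest shared-prefix length: 1

1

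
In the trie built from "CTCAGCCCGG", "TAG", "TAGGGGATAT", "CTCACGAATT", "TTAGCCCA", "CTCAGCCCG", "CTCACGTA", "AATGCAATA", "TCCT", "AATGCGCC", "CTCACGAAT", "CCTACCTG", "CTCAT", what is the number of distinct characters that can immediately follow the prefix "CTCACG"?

2

Follow the path "CTCACG" to its node, then look at its outgoing edges.
Distinct next characters after "CTCACG": A, T.
That node has 2 child edges.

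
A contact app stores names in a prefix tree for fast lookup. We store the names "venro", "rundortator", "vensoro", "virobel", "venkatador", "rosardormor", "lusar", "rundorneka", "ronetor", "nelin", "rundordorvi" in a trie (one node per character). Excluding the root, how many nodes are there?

67

Count nodes per top-level branch (shared prefixes stored once):
  'l'-branch (lusar): 5 nodes
  'n'-branch (nelin): 5 nodes
  'r'-branch (ronetor, rosardormor, rundordorvi, rundorneka, rundortator): 35 nodes
  'v'-branch (venkatador, venro, vensoro, virobel): 22 nodes
Sum: 67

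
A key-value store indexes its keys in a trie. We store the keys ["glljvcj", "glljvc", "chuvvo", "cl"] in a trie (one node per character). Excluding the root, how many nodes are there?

For each word, the new-node count is its length minus the longest prefix already in the trie:
  "glljvcj" → 7 new (g, l, l, j, v, c, j)
  "glljvc" → prefix "glljvc" already present; 0 new (none)
  "chuvvo" → 6 new (c, h, u, v, v, o)
  "cl" → prefix "c" already present; 1 new (l)
Total nodes = 7 + 0 + 6 + 1 = 14

14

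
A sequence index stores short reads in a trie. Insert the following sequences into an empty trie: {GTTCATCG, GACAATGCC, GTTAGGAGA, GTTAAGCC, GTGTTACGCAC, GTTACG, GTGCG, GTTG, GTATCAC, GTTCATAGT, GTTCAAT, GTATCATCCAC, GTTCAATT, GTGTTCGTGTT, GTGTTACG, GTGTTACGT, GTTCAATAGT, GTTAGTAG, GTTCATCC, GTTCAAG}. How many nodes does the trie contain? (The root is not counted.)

Count nodes per top-level branch (shared prefixes stored once):
  'G'-branch (GACAATGCC, GTATCAC, GTATCATCCAC, GTGCG, GTGTTACG, GTGTTACGCAC, GTGTTACGT, GTGTTCGTGTT, GTTAAGCC, GTTACG, GTTAGGAGA, GTTAGTAG, GTTCAAG, GTTCAAT, GTTCAATAGT, GTTCAATT, GTTCATAGT, GTTCATCC, GTTCATCG, GTTG): 71 nodes
Sum: 71

71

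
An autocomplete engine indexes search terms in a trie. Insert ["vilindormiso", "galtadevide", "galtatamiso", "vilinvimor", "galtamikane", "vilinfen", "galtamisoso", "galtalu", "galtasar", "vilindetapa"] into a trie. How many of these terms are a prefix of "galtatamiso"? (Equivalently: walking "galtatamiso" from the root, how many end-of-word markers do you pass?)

1

Traverse "galtatamiso" character by character; count nodes along the way that are marked as word ends.
Prefixes of the query that are stored words: "galtatamiso"
Count: 1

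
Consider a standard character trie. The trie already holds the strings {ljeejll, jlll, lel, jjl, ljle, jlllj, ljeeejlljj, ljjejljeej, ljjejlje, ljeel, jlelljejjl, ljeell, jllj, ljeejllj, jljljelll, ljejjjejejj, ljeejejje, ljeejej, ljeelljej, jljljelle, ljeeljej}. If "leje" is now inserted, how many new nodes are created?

Walking "leje" from the root, the first 2 characters ("le") follow existing edges; "j" is the first miss.
Each of the 2 remaining characters creates one node.

2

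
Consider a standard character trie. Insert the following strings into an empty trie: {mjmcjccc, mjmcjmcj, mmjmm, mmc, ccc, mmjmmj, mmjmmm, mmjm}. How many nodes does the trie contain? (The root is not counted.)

21

For each word, the new-node count is its length minus the longest prefix already in the trie:
  "mjmcjccc" → 8 new (m, j, m, c, j, c, c, c)
  "mjmcjmcj" → prefix "mjmcj" already present; 3 new (m, c, j)
  "mmjmm" → prefix "m" already present; 4 new (m, j, m, m)
  "mmc" → prefix "mm" already present; 1 new (c)
  "ccc" → 3 new (c, c, c)
  "mmjmmj" → prefix "mmjmm" already present; 1 new (j)
  "mmjmmm" → prefix "mmjmm" already present; 1 new (m)
  "mmjm" → prefix "mmjm" already present; 0 new (none)
Total nodes = 8 + 3 + 4 + 1 + 3 + 1 + 1 + 0 = 21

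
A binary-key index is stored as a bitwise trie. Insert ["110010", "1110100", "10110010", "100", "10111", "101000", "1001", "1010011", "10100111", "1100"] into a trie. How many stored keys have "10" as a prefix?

7

Walk to "10"; the words in its subtree are exactly those with that prefix.
Matches: "100", "1001", "101000", "1010011", "10100111", "10110010", "10111"
Count: 7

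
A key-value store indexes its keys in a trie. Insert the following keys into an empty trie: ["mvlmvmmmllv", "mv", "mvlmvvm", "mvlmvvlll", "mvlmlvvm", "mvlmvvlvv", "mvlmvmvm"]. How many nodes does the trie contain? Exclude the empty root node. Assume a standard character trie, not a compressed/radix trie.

Trie structure (* marks end of a word):
(root)
└─ m
   └─ v *
      └─ l
         └─ m
            ├─ l
            │  └─ v
            │     └─ v
            │        └─ m *
            └─ v
               ├─ m
               │  ├─ m
               │  │  └─ m
               │  │     └─ l
               │  │        └─ l
               │  │           └─ v *
               │  └─ v
               │     └─ m *
               └─ v
                  ├─ l
                  │  ├─ l
                  │  │  └─ l *
                  │  └─ v
                  │     └─ v *
                  └─ m *
Counting every labelled node above: 24.

24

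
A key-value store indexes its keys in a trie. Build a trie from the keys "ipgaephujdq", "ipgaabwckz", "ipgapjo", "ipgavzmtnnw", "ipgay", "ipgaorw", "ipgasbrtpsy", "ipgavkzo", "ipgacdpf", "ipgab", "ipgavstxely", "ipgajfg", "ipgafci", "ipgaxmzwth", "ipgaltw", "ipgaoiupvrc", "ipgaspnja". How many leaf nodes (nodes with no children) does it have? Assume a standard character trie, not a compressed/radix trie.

17

Leaves are exactly the stored words that no other stored word extends.
Those words: "ipgaabwckz", "ipgab", "ipgacdpf", "ipgaephujdq", "ipgafci", "ipgajfg", "ipgaltw", "ipgaoiupvrc", "ipgaorw", "ipgapjo", "ipgasbrtpsy", "ipgaspnja", "ipgavkzo", "ipgavstxely", "ipgavzmtnnw", "ipgaxmzwth", "ipgay"
Leaf count: 17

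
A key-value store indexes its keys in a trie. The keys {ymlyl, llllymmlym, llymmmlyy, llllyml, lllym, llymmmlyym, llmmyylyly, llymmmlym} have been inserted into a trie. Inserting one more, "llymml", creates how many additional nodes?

Walking "llymml" from the root, the first 5 characters ("llymm") follow existing edges; "l" is the first miss.
New nodes needed: |"llymml"| − 5 = 6 − 5 = 1.

1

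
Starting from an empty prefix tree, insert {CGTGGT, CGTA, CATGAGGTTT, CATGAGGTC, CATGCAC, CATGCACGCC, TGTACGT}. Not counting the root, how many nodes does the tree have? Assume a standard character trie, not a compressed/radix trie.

30

Trie structure (* marks end of a word):
(root)
├─ C
│  ├─ A
│  │  └─ T
│  │     └─ G
│  │        ├─ A
│  │        │  └─ G
│  │        │     └─ G
│  │        │        └─ T
│  │        │           ├─ C *
│  │        │           └─ T
│  │        │              └─ T *
│  │        └─ C
│  │           └─ A
│  │              └─ C *
│  │                 └─ G
│  │                    └─ C
│  │                       └─ C *
│  └─ G
│     └─ T
│        ├─ A *
│        └─ G
│           └─ G
│              └─ T *
└─ T
   └─ G
      └─ T
         └─ A
            └─ C
               └─ G
                  └─ T *
Counting every labelled node above: 30.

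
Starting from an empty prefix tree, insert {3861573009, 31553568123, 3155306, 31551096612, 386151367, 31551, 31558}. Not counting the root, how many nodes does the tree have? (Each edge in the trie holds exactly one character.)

Trace insertions, counting only characters that open a new branch:
  "3861573009" → 10 new (3, 8, 6, 1, 5, 7, 3, 0, 0, 9)
  "31553568123" → prefix "3" already present; 10 new (1, 5, 5, 3, 5, 6, 8, 1, 2, 3)
  "3155306" → prefix "31553" already present; 2 new (0, 6)
  "31551096612" → prefix "3155" already present; 7 new (1, 0, 9, 6, 6, 1, 2)
  "386151367" → prefix "38615" already present; 4 new (1, 3, 6, 7)
  "31551" → prefix "31551" already present; 0 new (none)
  "31558" → prefix "3155" already present; 1 new (8)
Total nodes = 10 + 10 + 2 + 7 + 4 + 0 + 1 = 34

34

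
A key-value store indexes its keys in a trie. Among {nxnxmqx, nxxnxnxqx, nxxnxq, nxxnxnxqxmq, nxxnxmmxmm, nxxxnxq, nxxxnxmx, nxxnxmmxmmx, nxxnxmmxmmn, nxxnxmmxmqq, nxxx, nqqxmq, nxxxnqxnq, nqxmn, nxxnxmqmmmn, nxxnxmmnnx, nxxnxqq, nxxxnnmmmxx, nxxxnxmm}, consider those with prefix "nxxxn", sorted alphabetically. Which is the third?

nxxxnxmm

Words with prefix "nxxxn", in lexicographic order: "nxxxnnmmmxx", "nxxxnqxnq", "nxxxnxmm", "nxxxnxmx", "nxxxnxq"
Position 3: nxxxnxmm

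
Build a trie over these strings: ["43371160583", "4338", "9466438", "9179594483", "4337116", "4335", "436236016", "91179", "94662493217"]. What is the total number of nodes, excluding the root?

Insert word by word; a character creates a node only if that edge doesn't already exist:
  "43371160583" → 11 new (4, 3, 3, 7, 1, 1, 6, 0, 5, 8, 3)
  "4338" → prefix "433" already present; 1 new (8)
  "9466438" → 7 new (9, 4, 6, 6, 4, 3, 8)
  "9179594483" → prefix "9" already present; 9 new (1, 7, 9, 5, 9, 4, 4, 8, 3)
  "4337116" → prefix "4337116" already present; 0 new (none)
  "4335" → prefix "433" already present; 1 new (5)
  "436236016" → prefix "43" already present; 7 new (6, 2, 3, 6, 0, 1, 6)
  "91179" → prefix "91" already present; 3 new (1, 7, 9)
  "94662493217" → prefix "9466" already present; 7 new (2, 4, 9, 3, 2, 1, 7)
Total nodes = 11 + 1 + 7 + 9 + 0 + 1 + 7 + 3 + 7 = 46

46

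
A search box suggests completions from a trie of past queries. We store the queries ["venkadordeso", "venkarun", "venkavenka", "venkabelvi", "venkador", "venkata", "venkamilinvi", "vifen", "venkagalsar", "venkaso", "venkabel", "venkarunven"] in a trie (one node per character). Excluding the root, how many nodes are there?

Count nodes per top-level branch (shared prefixes stored once):
  'v'-branch (venkabel, venkabelvi, venkador, venkadordeso, venkagalsar, venkamilinvi, venkarun, venkarunven, venkaso, venkata, venkavenka, vifen): 49 nodes
Sum: 49

49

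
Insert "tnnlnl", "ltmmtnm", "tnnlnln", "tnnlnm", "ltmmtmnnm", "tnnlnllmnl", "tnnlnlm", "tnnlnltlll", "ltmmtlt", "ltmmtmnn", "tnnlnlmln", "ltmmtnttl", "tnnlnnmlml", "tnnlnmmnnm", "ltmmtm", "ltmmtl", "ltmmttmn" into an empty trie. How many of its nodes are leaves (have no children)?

Leaves are exactly the stored words that no other stored word extends.
Those words: "ltmmtlt", "ltmmtmnnm", "ltmmtnm", "ltmmtnttl", "ltmmttmn", "tnnlnllmnl", "tnnlnlmln", "tnnlnln", "tnnlnltlll", "tnnlnmmnnm", "tnnlnnmlml"
Leaf count: 11

11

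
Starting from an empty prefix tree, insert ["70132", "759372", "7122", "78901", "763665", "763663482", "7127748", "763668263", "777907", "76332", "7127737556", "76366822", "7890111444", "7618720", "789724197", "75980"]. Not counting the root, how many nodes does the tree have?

65

Insert word by word; a character creates a node only if that edge doesn't already exist:
  "70132" → 5 new (7, 0, 1, 3, 2)
  "759372" → prefix "7" already present; 5 new (5, 9, 3, 7, 2)
  "7122" → prefix "7" already present; 3 new (1, 2, 2)
  "78901" → prefix "7" already present; 4 new (8, 9, 0, 1)
  "763665" → prefix "7" already present; 5 new (6, 3, 6, 6, 5)
  "763663482" → prefix "76366" already present; 4 new (3, 4, 8, 2)
  "7127748" → prefix "712" already present; 4 new (7, 7, 4, 8)
  "763668263" → prefix "76366" already present; 4 new (8, 2, 6, 3)
  "777907" → prefix "7" already present; 5 new (7, 7, 9, 0, 7)
  "76332" → prefix "763" already present; 2 new (3, 2)
  "7127737556" → prefix "71277" already present; 5 new (3, 7, 5, 5, 6)
  "76366822" → prefix "7636682" already present; 1 new (2)
  "7890111444" → prefix "78901" already present; 5 new (1, 1, 4, 4, 4)
  "7618720" → prefix "76" already present; 5 new (1, 8, 7, 2, 0)
  "789724197" → prefix "789" already present; 6 new (7, 2, 4, 1, 9, 7)
  "75980" → prefix "759" already present; 2 new (8, 0)
Total nodes = 5 + 5 + 3 + 4 + 5 + 4 + 4 + 4 + 5 + 2 + 5 + 1 + 5 + 5 + 6 + 2 = 65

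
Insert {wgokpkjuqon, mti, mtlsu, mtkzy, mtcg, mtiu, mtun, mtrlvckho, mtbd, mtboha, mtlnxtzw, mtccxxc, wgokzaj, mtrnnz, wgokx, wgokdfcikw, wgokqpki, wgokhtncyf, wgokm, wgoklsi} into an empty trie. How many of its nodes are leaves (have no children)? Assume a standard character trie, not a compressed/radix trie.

19

Leaves are exactly the stored words that no other stored word extends.
Those words: "mtbd", "mtboha", "mtccxxc", "mtcg", "mtiu", "mtkzy", "mtlnxtzw", "mtlsu", "mtrlvckho", "mtrnnz", "mtun", "wgokdfcikw", "wgokhtncyf", "wgoklsi", "wgokm", "wgokpkjuqon", "wgokqpki", "wgokx", "wgokzaj"
Leaf count: 19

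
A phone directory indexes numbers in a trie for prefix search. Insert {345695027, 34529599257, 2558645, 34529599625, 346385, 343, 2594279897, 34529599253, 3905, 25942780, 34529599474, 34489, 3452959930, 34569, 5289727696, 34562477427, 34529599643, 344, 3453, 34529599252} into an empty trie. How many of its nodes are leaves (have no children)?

18

A leaf is a node with no children — equivalently, the end of a word that is not a proper prefix of any other stored word.
Those words: "2558645", "25942780", "2594279897", "343", "34489", "34529599252", "34529599253", "34529599257", "3452959930", "34529599474", "34529599625", "34529599643", "3453", "34562477427", "345695027", "346385", "3905", "5289727696"
Leaf count: 18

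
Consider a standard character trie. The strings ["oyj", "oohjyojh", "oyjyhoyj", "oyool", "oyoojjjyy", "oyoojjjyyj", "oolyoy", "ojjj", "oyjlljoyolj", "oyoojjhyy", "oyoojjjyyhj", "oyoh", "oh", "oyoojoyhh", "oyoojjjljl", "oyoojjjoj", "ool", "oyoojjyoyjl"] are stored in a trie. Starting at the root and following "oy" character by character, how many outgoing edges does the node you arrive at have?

2

The children of the "oy" node are the distinct next characters among strings starting with "oy".
Characters that immediately follow "oy" among the stored strings: {j, o}.
That node has 2 child edges.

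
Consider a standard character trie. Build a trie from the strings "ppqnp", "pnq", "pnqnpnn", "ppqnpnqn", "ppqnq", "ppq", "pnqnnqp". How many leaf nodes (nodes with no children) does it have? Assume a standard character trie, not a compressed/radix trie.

A leaf is a node with no children — equivalently, the end of a word that is not a proper prefix of any other stored word.
Those words: "pnqnnqp", "pnqnpnn", "ppqnpnqn", "ppqnq"
Leaf count: 4

4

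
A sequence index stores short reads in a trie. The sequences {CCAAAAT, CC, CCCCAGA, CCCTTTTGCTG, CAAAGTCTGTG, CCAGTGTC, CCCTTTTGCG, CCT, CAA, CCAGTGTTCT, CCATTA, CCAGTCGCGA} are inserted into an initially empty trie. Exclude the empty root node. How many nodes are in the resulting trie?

48

Insert word by word; a character creates a node only if that edge doesn't already exist:
  "CCAAAAT" → 7 new (C, C, A, A, A, A, T)
  "CC" → prefix "CC" already present; 0 new (none)
  "CCCCAGA" → prefix "CC" already present; 5 new (C, C, A, G, A)
  "CCCTTTTGCTG" → prefix "CCC" already present; 8 new (T, T, T, T, G, C, T, G)
  "CAAAGTCTGTG" → prefix "C" already present; 10 new (A, A, A, G, T, C, T, G, T, G)
  "CCAGTGTC" → prefix "CCA" already present; 5 new (G, T, G, T, C)
  "CCCTTTTGCG" → prefix "CCCTTTTGC" already present; 1 new (G)
  "CCT" → prefix "CC" already present; 1 new (T)
  "CAA" → prefix "CAA" already present; 0 new (none)
  "CCAGTGTTCT" → prefix "CCAGTGT" already present; 3 new (T, C, T)
  "CCATTA" → prefix "CCA" already present; 3 new (T, T, A)
  "CCAGTCGCGA" → prefix "CCAGT" already present; 5 new (C, G, C, G, A)
Total nodes = 7 + 0 + 5 + 8 + 10 + 5 + 1 + 1 + 0 + 3 + 3 + 5 = 48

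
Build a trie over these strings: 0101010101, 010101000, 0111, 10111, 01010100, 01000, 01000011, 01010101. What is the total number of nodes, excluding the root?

Insert word by word; a character creates a node only if that edge doesn't already exist:
  "0101010101" → 10 new (0, 1, 0, 1, 0, 1, 0, 1, 0, 1)
  "010101000" → prefix "0101010" already present; 2 new (0, 0)
  "0111" → prefix "01" already present; 2 new (1, 1)
  "10111" → 5 new (1, 0, 1, 1, 1)
  "01010100" → prefix "01010100" already present; 0 new (none)
  "01000" → prefix "010" already present; 2 new (0, 0)
  "01000011" → prefix "01000" already present; 3 new (0, 1, 1)
  "01010101" → prefix "01010101" already present; 0 new (none)
Total nodes = 10 + 2 + 2 + 5 + 0 + 2 + 3 + 0 = 24

24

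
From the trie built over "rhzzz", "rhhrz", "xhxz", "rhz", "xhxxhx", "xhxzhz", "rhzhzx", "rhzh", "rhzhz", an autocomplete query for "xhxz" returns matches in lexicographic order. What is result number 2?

DFS of the "xhxz" subtree visits, in order: "xhxz", "xhxzhz"
The 2nd is xhxzhz.

xhxzhz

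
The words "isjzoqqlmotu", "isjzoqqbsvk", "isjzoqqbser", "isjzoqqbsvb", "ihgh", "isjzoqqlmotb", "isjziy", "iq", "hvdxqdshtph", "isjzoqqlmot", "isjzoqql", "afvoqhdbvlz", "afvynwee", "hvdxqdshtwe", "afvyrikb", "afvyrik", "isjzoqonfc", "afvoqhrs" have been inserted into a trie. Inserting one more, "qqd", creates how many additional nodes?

No existing word starts with "q", so every character of "qqd" needs a new node.
3 − 0 = 3 new nodes.

3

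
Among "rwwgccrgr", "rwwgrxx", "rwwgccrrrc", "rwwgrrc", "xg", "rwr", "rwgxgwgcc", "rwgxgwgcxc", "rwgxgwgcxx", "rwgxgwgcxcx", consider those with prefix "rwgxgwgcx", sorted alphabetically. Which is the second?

rwgxgwgcxcx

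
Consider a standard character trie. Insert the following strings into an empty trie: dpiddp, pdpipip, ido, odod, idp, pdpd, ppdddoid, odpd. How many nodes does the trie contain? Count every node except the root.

Trace insertions, counting only characters that open a new branch:
  "dpiddp" → 6 new (d, p, i, d, d, p)
  "pdpipip" → 7 new (p, d, p, i, p, i, p)
  "ido" → 3 new (i, d, o)
  "odod" → 4 new (o, d, o, d)
  "idp" → prefix "id" already present; 1 new (p)
  "pdpd" → prefix "pdp" already present; 1 new (d)
  "ppdddoid" → prefix "p" already present; 7 new (p, d, d, d, o, i, d)
  "odpd" → prefix "od" already present; 2 new (p, d)
Total nodes = 6 + 7 + 3 + 4 + 1 + 1 + 7 + 2 = 31

31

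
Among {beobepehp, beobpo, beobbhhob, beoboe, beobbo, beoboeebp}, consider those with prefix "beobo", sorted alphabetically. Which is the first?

beoboe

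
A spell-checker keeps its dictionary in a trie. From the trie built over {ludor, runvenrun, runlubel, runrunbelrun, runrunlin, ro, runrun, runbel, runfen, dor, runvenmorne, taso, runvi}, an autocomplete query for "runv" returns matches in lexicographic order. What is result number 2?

runvenrun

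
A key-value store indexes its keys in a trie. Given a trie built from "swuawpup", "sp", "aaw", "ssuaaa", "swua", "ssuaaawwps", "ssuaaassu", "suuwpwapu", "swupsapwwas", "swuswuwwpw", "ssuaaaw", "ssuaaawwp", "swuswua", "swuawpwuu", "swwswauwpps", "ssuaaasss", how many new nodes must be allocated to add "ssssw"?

The longest prefix of "ssssw" already in the trie is "ss" (length 2).
Each of the 3 remaining characters creates one node.

3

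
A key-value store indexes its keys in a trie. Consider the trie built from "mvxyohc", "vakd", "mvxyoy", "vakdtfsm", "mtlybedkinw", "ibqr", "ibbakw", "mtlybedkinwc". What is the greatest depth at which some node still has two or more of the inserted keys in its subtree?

The deepest shared node is where two words last agree before diverging.
e.g. "mtlybedkinw" and "mtlybedkinwc" share the prefix "mtlybedkinw" of length 11; no pair shares a longer one.
Longest shared-prefix length: 11

11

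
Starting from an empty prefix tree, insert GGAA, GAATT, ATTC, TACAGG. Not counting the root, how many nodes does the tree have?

Trace insertions, counting only characters that open a new branch:
  "GGAA" → 4 new (G, G, A, A)
  "GAATT" → prefix "G" already present; 4 new (A, A, T, T)
  "ATTC" → 4 new (A, T, T, C)
  "TACAGG" → 6 new (T, A, C, A, G, G)
Total nodes = 4 + 4 + 4 + 6 = 18

18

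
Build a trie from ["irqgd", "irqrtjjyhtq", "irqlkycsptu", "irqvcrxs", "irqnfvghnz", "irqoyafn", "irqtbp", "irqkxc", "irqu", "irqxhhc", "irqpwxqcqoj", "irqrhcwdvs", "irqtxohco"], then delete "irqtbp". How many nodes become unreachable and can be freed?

2

A node on "irqtbp"'s path can go only if nothing else ends at it or branches off below it.
The suffix "bp" (2 nodes) is used only by "irqtbp"; the node for "irqt" still has the child "x", so pruning stops there.
Nodes removed: 2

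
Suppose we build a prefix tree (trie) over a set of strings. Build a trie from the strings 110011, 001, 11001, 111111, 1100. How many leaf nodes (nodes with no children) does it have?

Leaves are exactly the stored words that no other stored word extends.
Those words: "001", "110011", "111111"
Leaf count: 3

3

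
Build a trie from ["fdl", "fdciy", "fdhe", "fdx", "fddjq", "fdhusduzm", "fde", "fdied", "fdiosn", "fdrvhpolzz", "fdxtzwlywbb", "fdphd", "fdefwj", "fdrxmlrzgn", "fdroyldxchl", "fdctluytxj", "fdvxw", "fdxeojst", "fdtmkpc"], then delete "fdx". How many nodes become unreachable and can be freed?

Walk "fdx" from the leaf back toward the root, removing each node that no remaining word uses.
Every node on "fdx" is still needed (e.g. by "fdxtzwlywbb"), so nothing is freed.
Nodes removed: 0

0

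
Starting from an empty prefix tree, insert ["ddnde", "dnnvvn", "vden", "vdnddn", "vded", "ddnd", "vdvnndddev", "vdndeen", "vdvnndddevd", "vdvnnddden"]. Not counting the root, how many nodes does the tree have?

Insert word by word; a character creates a node only if that edge doesn't already exist:
  "ddnde" → 5 new (d, d, n, d, e)
  "dnnvvn" → prefix "d" already present; 5 new (n, n, v, v, n)
  "vden" → 4 new (v, d, e, n)
  "vdnddn" → prefix "vd" already present; 4 new (n, d, d, n)
  "vded" → prefix "vde" already present; 1 new (d)
  "ddnd" → prefix "ddnd" already present; 0 new (none)
  "vdvnndddev" → prefix "vd" already present; 8 new (v, n, n, d, d, d, e, v)
  "vdndeen" → prefix "vdnd" already present; 3 new (e, e, n)
  "vdvnndddevd" → prefix "vdvnndddev" already present; 1 new (d)
  "vdvnnddden" → prefix "vdvnnddde" already present; 1 new (n)
Total nodes = 5 + 5 + 4 + 4 + 1 + 0 + 8 + 3 + 1 + 1 = 32

32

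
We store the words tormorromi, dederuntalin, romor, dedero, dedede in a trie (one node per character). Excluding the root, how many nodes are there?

30

Trie structure (* marks end of a word):
(root)
├─ d
│  └─ e
│     └─ d
│        └─ e
│           ├─ d
│           │  └─ e *
│           └─ r
│              ├─ o *
│              └─ u
│                 └─ n
│                    └─ t
│                       └─ a
│                          └─ l
│                             └─ i
│                                └─ n *
├─ r
│  └─ o
│     └─ m
│        └─ o
│           └─ r *
└─ t
   └─ o
      └─ r
         └─ m
            └─ o
               └─ r
                  └─ r
                     └─ o
                        └─ m
                           └─ i *
Counting every labelled node above: 30.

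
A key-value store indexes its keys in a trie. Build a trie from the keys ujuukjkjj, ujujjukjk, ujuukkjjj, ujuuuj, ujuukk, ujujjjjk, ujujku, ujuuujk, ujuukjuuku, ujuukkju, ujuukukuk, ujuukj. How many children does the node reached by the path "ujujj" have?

2

Walk "ujujj" from the root, arriving at one node.
Characters that immediately follow "ujujj" among the stored strings: {j, u}.
That node has 2 child edges.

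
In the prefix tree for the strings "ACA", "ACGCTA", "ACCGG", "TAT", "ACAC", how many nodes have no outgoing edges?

Leaves are exactly the stored words that no other stored word extends.
Those words: "ACAC", "ACCGG", "ACGCTA", "TAT"
Leaf count: 4

4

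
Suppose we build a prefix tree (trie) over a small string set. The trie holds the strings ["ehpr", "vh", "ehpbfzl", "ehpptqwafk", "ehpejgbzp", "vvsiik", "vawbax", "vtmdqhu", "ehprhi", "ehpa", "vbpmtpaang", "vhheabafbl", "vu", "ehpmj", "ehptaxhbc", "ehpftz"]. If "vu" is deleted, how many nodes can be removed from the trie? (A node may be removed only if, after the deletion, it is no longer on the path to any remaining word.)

1

A node on "vu"'s path can go only if nothing else ends at it or branches off below it.
The suffix "u" (1 node) is used only by "vu"; the node for "v" still has the child "h", so pruning stops there.
Nodes removed: 1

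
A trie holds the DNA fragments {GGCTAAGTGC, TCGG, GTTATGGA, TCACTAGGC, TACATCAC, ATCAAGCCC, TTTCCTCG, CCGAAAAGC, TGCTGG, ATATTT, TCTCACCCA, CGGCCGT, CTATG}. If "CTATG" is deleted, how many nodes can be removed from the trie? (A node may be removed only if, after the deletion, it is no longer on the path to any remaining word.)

4

Walk "CTATG" from the leaf back toward the root, removing each node that no remaining word uses.
The suffix "TATG" (4 nodes) is used only by "CTATG"; the node for "C" still has the child "C", so pruning stops there.
Nodes removed: 4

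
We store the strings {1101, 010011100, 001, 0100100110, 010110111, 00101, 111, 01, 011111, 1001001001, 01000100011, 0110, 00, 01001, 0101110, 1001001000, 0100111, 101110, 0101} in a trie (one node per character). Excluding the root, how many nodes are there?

For each word, the new-node count is its length minus the longest prefix already in the trie:
  "1101" → 4 new (1, 1, 0, 1)
  "010011100" → 9 new (0, 1, 0, 0, 1, 1, 1, 0, 0)
  "001" → prefix "0" already present; 2 new (0, 1)
  "0100100110" → prefix "01001" already present; 5 new (0, 0, 1, 1, 0)
  "010110111" → prefix "010" already present; 6 new (1, 1, 0, 1, 1, 1)
  "00101" → prefix "001" already present; 2 new (0, 1)
  "111" → prefix "11" already present; 1 new (1)
  "01" → prefix "01" already present; 0 new (none)
  "011111" → prefix "01" already present; 4 new (1, 1, 1, 1)
  "1001001001" → prefix "1" already present; 9 new (0, 0, 1, 0, 0, 1, 0, 0, 1)
  "01000100011" → prefix "0100" already present; 7 new (0, 1, 0, 0, 0, 1, 1)
  "0110" → prefix "011" already present; 1 new (0)
  "00" → prefix "00" already present; 0 new (none)
  "01001" → prefix "01001" already present; 0 new (none)
  "0101110" → prefix "01011" already present; 2 new (1, 0)
  "1001001000" → prefix "100100100" already present; 1 new (0)
  "0100111" → prefix "0100111" already present; 0 new (none)
  "101110" → prefix "10" already present; 4 new (1, 1, 1, 0)
  "0101" → prefix "0101" already present; 0 new (none)
Total nodes = 4 + 9 + 2 + 5 + 6 + 2 + 1 + 0 + 4 + 9 + 7 + 1 + 0 + 0 + 2 + 1 + 0 + 4 + 0 = 57

57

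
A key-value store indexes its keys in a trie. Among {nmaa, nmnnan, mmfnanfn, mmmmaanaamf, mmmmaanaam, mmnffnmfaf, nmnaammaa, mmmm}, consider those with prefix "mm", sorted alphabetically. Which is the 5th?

DFS of the "mm" subtree visits, in order: "mmfnanfn", "mmmm", "mmmmaanaam", "mmmmaanaamf", "mmnffnmfaf"
Position 5: mmnffnmfaf

mmnffnmfaf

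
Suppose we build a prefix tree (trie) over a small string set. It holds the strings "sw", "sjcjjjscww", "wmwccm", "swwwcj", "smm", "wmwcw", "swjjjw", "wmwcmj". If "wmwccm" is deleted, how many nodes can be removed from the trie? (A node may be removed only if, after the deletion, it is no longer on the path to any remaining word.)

2

Walk "wmwccm" from the leaf back toward the root, removing each node that no remaining word uses.
The suffix "cm" (2 nodes) is used only by "wmwccm"; the node for "wmwc" still has the child "w", so pruning stops there.
Nodes removed: 2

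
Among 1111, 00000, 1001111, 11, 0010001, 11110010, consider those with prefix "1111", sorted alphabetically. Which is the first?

1111

DFS of the "1111" subtree visits, in order: "1111", "11110010"
The 1st is 1111.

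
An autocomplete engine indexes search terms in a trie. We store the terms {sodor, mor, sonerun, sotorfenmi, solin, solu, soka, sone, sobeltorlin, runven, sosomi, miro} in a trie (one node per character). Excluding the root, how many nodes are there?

49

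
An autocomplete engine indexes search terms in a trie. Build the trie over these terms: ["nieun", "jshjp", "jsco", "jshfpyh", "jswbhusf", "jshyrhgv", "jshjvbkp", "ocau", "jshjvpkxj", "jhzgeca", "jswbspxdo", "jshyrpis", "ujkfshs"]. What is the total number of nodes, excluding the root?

60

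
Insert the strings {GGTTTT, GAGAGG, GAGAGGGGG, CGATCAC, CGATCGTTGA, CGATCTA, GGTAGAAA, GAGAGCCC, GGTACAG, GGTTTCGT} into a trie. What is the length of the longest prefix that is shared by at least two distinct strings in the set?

Equivalently: take the maximum, over all pairs, of their longest common prefix length.
"GAGAGG" and "GAGAGGGGG" agree on "GAGAGG" (6 characters) before diverging; nothing deeper is shared.
Longest shared-prefix length: 6

6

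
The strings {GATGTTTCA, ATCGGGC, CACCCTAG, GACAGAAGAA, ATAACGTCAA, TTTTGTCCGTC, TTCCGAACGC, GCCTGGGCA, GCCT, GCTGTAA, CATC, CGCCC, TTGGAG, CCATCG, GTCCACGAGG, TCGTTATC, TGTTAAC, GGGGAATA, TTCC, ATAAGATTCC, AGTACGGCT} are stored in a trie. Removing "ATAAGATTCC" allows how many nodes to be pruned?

6

After clearing the end-marker at "ATAAGATTCC", prune upward until reaching a node still needed by another word.
The suffix "GATTCC" (6 nodes) is used only by "ATAAGATTCC"; the node for "ATAA" still has the child "C", so pruning stops there.
Nodes removed: 6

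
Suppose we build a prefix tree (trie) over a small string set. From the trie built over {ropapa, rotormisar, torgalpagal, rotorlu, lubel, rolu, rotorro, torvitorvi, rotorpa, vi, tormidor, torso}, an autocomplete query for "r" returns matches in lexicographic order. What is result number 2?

ropapa

Words with prefix "r", in lexicographic order: "rolu", "ropapa", "rotorlu", "rotormisar", "rotorpa", "rotorro"
Position 2: ropapa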